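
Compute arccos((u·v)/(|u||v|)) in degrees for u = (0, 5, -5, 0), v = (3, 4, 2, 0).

With u = (0, 5, -5, 0), v = (3, 4, 2, 0):
u·v = 0·3 + 5·4 + (-5)·2 + 0·0 = 0 + 20 + (-10) + 0 = 10.
|u| = √(0² + 5² + (-5)² + 0²) = √50, |v| = √(3² + 4² + 2² + 0²) = √29, so |u||v| = √(50·29) = √1450.
cos θ = (u·v)/(|u||v|) = 10/√1450 ≈ 0.262613
θ = arccos(0.262613) ≈ 74.77°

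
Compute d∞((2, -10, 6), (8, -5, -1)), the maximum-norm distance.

max(|x_i - y_i|) = max(|2 - 8|, |-10 - (-5)|, |6 - (-1)|) = max(6, 5, 7) = 7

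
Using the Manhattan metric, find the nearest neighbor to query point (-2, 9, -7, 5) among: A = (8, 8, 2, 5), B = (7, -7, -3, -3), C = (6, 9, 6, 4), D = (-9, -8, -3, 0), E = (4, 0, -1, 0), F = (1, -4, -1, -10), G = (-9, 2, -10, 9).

Distances: d(A) = 20, d(B) = 37, d(C) = 22, d(D) = 33, d(E) = 26, d(F) = 37, d(G) = 21. Nearest: A = (8, 8, 2, 5) with distance 20.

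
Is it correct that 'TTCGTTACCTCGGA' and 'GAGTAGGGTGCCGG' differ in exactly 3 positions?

Differing positions: 1, 2, 3, 4, 5, 6, 7, 8, 9, 10, 12, 14. Hamming distance = 12, so the claim that d_H = 3 is false.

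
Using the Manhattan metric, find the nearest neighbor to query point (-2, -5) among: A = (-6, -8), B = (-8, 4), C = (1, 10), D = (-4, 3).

Distances: d(A) = 7, d(B) = 15, d(C) = 18, d(D) = 10. Nearest: A = (-6, -8) with distance 7.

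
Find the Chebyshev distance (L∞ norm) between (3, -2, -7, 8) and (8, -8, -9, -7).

max(|x_i - y_i|) = max(|3 - 8|, |-2 - (-8)|, |-7 - (-9)|, |8 - (-7)|) = max(5, 6, 2, 15) = 15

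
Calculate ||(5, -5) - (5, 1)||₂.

√(Σ(x_i - y_i)²) = √((5 - 5)² + (-5 - 1)²)
= √(0² + (-6)²) = √(0 + 36) = √36 = 6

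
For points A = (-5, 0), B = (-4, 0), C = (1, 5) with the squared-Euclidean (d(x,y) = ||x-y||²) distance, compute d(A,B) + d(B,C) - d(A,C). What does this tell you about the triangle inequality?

d(A,B) = 1² + 0² = 1, d(B,C) = 5² + 5² = 50, d(A,C) = 6² + 5² = 61.
d(A,B) + d(B,C) - d(A,C) = 1 + 50 - 61 = 51 - 61 = -10. This is < 0, so the triangle inequality FAILS for these points (squared-Euclidean is not a metric).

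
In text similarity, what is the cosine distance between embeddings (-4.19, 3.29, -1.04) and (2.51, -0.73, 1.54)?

With u = (-4.19, 3.29, -1.04), v = (2.51, -0.73, 1.54):
u·v = (-4.19)·2.51 + 3.29·(-0.73) + (-1.04)·1.54 = (-10.5169) + (-2.4017) + (-1.6016) = -14.5202.
|u| = √((-4.19)² + 3.29² + (-1.04)²) = √(17.5561 + 10.8241 + 1.0816) = √29.4618, |v| = √(2.51² + (-0.73)² + 1.54²) = √(6.3001 + 0.5329 + 2.3716) = √9.2046.
cos θ = (u·v)/(|u||v|) = -14.5202/(√29.4618·√9.2046) ≈ -0.8817
Cosine distance = 1 - cos θ ≈ 1 - (-0.8817) = 1.8817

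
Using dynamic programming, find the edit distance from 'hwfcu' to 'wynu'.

Let D[i][j] be the edit distance between the first i characters of 'hwfcu' and the first j characters of 'wynu', with D[i][0] = i, D[0][j] = j, and D[i][j] = D[i-1][j-1] if the characters match, else 1 + min(D[i-1][j], D[i][j-1], D[i-1][j-1]). Filling the table (rows: prefixes of 'hwfcu', columns: prefixes of 'wynu'):
     ε  w  y  n  u
  ε  0  1  2  3  4
  h  1  1  2  3  4
  w  2  1  2  3  4
  f  3  2  2  3  4
  c  4  3  3  3  4
  u  5  4  4  4  3
The bottom-right entry gives D[5][4] = 3, so no sequence of fewer than 3 edits works. Backtracking through the table gives one optimal edit sequence (3 edits):
  hwfcu → wfcu (del h @1)
  wfcu → wycu (sub f→y @2)
  wycu → wynu (sub c→n @3)
Edit distance = 3.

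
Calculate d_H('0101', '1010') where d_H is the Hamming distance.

Differing positions: 1, 2, 3, 4. Hamming distance = 4.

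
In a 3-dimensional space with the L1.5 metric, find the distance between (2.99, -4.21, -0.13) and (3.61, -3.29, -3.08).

(Σ|x_i - y_i|^1.5)^(1/1.5) = (|2.99 - 3.61|^1.5 + |-4.21 - (-3.29)|^1.5 + |-0.13 - (-3.08)|^1.5)^(1/1.5)
= (0.62^1.5 + 0.92^1.5 + 2.95^1.5)^(1/1.5) ≈ (0.4882 + 0.8824 + 5.0668)^(1/1.5) = (6.4374)^(1/1.5) ≈ 3.4605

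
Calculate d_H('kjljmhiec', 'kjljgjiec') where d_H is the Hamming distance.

Differing positions: 5, 6. Hamming distance = 2.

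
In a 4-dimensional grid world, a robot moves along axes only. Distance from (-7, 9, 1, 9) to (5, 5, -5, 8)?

Σ|x_i - y_i| = |-7 - 5| + |9 - 5| + |1 - (-5)| + |9 - 8| = 12 + 4 + 6 + 1 = 23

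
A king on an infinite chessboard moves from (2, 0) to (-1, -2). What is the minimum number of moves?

max(|x_i - y_i|) = max(|2 - (-1)|, |0 - (-2)|) = max(3, 2) = 3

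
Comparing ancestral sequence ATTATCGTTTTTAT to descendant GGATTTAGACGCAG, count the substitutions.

Differing positions: 1, 2, 3, 4, 6, 7, 8, 9, 10, 11, 12, 14. Hamming distance = 12.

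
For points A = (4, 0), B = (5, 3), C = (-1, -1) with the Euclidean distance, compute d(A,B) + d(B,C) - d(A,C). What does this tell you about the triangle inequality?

d(A,B) = √(1² + 3²) = √10 ≈ 3.1623, d(B,C) = √(6² + 4²) = √52 ≈ 7.2111, d(A,C) = √(5² + 1²) = √26 ≈ 5.099.
d(A,B) + d(B,C) - d(A,C) = 3.1623 + 7.2111 - 5.099 = 10.3734 - 5.099 = 5.2744 (to 4 decimal places). This is ≥ 0, so the triangle inequality holds for these points.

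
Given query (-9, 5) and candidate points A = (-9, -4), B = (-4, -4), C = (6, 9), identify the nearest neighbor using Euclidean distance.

Distances: d(A) = 9, d(B) ≈ 10.2956, d(C) ≈ 15.5242. Nearest: A = (-9, -4) with distance 9.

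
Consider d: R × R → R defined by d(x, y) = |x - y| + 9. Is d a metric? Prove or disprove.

No. d fails identity of indiscernibles (specifically d(x,x) = 0): d(5, 5) = |5 - 5| + 9 = 0 + 9 = 9 ≠ 0.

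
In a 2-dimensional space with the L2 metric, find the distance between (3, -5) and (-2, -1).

(Σ|x_i - y_i|^2)^(1/2) = (|3 - (-2)|^2 + |-5 - (-1)|^2)^(1/2)
= (5^2 + 4^2)^(1/2) = (25 + 16)^(1/2) = (41)^(1/2) ≈ 6.4031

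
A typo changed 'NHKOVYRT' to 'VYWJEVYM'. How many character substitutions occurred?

Differing positions: 1, 2, 3, 4, 5, 6, 7, 8. Hamming distance = 8.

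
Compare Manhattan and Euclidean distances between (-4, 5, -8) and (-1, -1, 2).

L1 = |-4 - (-1)| + |5 - (-1)| + |-8 - 2| = 3 + 6 + 10 = 19
L2 = √(3² + 6² + 10²) = √145 ≈ 12.0416
L1 ≥ L2 always (equality iff movement is along one axis); L1 > L2 here.
Ratio L1/L2 = 19/√145 ≈ 1.5779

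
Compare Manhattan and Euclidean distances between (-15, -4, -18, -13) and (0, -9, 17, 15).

L1 = |-15 - 0| + |-4 - (-9)| + |-18 - 17| + |-13 - 15| = 15 + 5 + 35 + 28 = 83
L2 = √(15² + 5² + 35² + 28²) = √2259 ≈ 47.5289
L1 ≥ L2 always (equality iff movement is along one axis); L1 > L2 here.
Ratio L1/L2 = 83/√2259 ≈ 1.7463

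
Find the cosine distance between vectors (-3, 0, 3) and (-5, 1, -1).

With u = (-3, 0, 3), v = (-5, 1, -1):
u·v = (-3)·(-5) + 0·1 + 3·(-1) = 15 + 0 + (-3) = 12.
|u| = √((-3)² + 0² + 3²) = √18, |v| = √((-5)² + 1² + (-1)²) = √27, so |u||v| = √(18·27) = √486.
cos θ = (u·v)/(|u||v|) = 12/√486 ≈ 0.5443
Cosine distance = 1 - cos θ ≈ 1 - 0.5443 = 0.4557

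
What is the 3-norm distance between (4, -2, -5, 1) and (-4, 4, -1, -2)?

(Σ|x_i - y_i|^3)^(1/3) = (|4 - (-4)|^3 + |-2 - 4|^3 + |-5 - (-1)|^3 + |1 - (-2)|^3)^(1/3)
= (8^3 + 6^3 + 4^3 + 3^3)^(1/3) = (512 + 216 + 64 + 27)^(1/3) = (819)^(1/3) ≈ 9.3561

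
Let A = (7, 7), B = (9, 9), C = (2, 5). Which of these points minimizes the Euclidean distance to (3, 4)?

Distances: d(A) = 5, d(B) ≈ 7.8102, d(C) ≈ 1.4142. Nearest: C = (2, 5) with distance 1.4142.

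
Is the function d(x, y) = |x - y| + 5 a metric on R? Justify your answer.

No. d fails identity of indiscernibles (specifically d(x,x) = 0): d(1, 1) = |1 - 1| + 5 = 0 + 5 = 5 ≠ 0.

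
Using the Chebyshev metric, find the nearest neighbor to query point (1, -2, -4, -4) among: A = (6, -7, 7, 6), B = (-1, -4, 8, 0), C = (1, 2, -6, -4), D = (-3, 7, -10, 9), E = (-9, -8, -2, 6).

Distances: d(A) = 11, d(B) = 12, d(C) = 4, d(D) = 13, d(E) = 10. Nearest: C = (1, 2, -6, -4) with distance 4.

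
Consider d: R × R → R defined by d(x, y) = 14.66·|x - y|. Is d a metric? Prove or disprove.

Yes. Since |x - y| is a metric on R and 14.66 > 0, the positive scalar multiple 14.66·|x - y| is also a metric: scaling by a positive constant preserves non-negativity, identity (d=0 ⟺ |x-y|=0 ⟺ x=y), symmetry, and the triangle inequality.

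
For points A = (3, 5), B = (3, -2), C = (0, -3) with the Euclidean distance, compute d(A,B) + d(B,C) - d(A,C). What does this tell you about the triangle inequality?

d(A,B) = √(0² + 7²) = √49 = 7, d(B,C) = √(3² + 1²) = √10 ≈ 3.1623, d(A,C) = √(3² + 8²) = √73 ≈ 8.544.
d(A,B) + d(B,C) - d(A,C) = 7 + 3.1623 - 8.544 = 10.1623 - 8.544 = 1.6183 (to 4 decimal places). This is ≥ 0, so the triangle inequality holds for these points.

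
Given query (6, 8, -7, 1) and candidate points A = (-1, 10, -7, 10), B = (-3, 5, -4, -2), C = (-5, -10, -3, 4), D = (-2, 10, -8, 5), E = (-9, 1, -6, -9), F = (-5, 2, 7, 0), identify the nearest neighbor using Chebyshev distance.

Distances: d(A) = 9, d(B) = 9, d(C) = 18, d(D) = 8, d(E) = 15, d(F) = 14. Nearest: D = (-2, 10, -8, 5) with distance 8.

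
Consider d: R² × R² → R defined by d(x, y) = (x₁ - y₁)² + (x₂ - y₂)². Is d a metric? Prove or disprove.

No. The squared Euclidean distance fails the triangle inequality. Counterexample: x = (0, 0), y = (4, 1), z = (8, 2). d(x,z) = 8² + 2² = 68, but d(x,y) + d(y,z) = (4² + 1²) + (4² + 1²) = 17 + 17 = 34. Since 68 > 34, the triangle inequality is violated. (Note: √d, the ordinary Euclidean distance, IS a metric.)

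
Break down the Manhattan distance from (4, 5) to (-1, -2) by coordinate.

Σ|x_i - y_i| = |4 - (-1)| + |5 - (-2)| = 5 + 7 = 12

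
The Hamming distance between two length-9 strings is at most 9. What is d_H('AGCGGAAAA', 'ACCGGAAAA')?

Differing positions: 2. Hamming distance = 1. The maximum possible Hamming distance for length-9 strings is 9, so d_H/9 = 1/9 ≈ 0.1111.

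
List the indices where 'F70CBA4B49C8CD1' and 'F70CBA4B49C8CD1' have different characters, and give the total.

Differing positions: none. Hamming distance = 0.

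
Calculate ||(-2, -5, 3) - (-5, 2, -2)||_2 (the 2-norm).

(Σ|x_i - y_i|^2)^(1/2) = (|-2 - (-5)|^2 + |-5 - 2|^2 + |3 - (-2)|^2)^(1/2)
= (3^2 + 7^2 + 5^2)^(1/2) = (9 + 49 + 25)^(1/2) = (83)^(1/2) ≈ 9.1104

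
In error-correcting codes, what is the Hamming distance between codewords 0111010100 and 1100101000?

Differing positions: 1, 3, 4, 5, 6, 7, 8. Hamming distance = 7.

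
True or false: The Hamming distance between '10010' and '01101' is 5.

Differing positions: 1, 2, 3, 4, 5. Hamming distance = 5, so the claim is true.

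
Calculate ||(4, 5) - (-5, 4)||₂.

√(Σ(x_i - y_i)²) = √((4 - (-5))² + (5 - 4)²)
= √(9² + 1²) = √(81 + 1) = √82 ≈ 9.0554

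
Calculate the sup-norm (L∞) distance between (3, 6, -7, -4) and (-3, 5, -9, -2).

max(|x_i - y_i|) = max(|3 - (-3)|, |6 - 5|, |-7 - (-9)|, |-4 - (-2)|) = max(6, 1, 2, 2) = 6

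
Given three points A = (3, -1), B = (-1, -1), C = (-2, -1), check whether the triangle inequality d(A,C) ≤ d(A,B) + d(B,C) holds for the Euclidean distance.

d(A,B) = √(4² + 0²) = √16 = 4, d(B,C) = √(1² + 0²) = √1 = 1, d(A,C) = √(5² + 0²) = √25 = 5.
d(A,C) = 5 ≤ 4 + 1 = 5. Triangle inequality is satisfied.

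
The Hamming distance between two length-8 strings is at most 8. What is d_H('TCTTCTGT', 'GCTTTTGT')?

Differing positions: 1, 5. Hamming distance = 2. The maximum possible Hamming distance for length-8 strings is 8, so d_H/8 = 2/8 = 0.25.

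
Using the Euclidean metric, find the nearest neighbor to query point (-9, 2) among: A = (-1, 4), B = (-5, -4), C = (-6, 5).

Distances: d(A) ≈ 8.2462, d(B) ≈ 7.2111, d(C) ≈ 4.2426. Nearest: C = (-6, 5) with distance 4.2426.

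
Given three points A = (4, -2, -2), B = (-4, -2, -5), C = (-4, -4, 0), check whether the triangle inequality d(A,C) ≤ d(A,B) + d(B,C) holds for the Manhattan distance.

d(A,B) = 8 + 0 + 3 = 11, d(B,C) = 0 + 2 + 5 = 7, d(A,C) = 8 + 2 + 2 = 12.
d(A,C) = 12 ≤ 11 + 7 = 18. Triangle inequality is satisfied.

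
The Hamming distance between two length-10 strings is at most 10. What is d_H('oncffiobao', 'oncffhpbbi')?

Differing positions: 6, 7, 9, 10. Hamming distance = 4. The maximum possible Hamming distance for length-10 strings is 10, so d_H/10 = 4/10 = 0.4.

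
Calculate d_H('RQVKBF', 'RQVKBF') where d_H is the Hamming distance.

Differing positions: none. Hamming distance = 0.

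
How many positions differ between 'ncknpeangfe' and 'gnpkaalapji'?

Differing positions: 1, 2, 3, 4, 5, 6, 7, 8, 9, 10, 11. Hamming distance = 11.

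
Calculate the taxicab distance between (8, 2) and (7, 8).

Σ|x_i - y_i| = |8 - 7| + |2 - 8| = 1 + 6 = 7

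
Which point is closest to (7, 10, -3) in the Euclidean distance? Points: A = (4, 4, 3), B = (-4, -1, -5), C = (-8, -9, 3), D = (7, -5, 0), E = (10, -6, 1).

Distances: d(A) = 9, d(B) ≈ 15.6844, d(C) ≈ 24.9399, d(D) ≈ 15.2971, d(E) ≈ 16.7631. Nearest: A = (4, 4, 3) with distance 9.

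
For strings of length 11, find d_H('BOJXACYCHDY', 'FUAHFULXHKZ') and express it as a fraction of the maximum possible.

Differing positions: 1, 2, 3, 4, 5, 6, 7, 8, 10, 11. Hamming distance = 10. The maximum possible Hamming distance for length-11 strings is 11, so d_H/11 = 10/11 ≈ 0.9091.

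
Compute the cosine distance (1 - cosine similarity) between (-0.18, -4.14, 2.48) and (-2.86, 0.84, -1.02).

With u = (-0.18, -4.14, 2.48), v = (-2.86, 0.84, -1.02):
u·v = (-0.18)·(-2.86) + (-4.14)·0.84 + 2.48·(-1.02) = 0.5148 + (-3.4776) + (-2.5296) = -5.4924.
|u| = √((-0.18)² + (-4.14)² + 2.48²) = √(0.0324 + 17.1396 + 6.1504) = √23.3224, |v| = √((-2.86)² + 0.84² + (-1.02)²) = √(8.1796 + 0.7056 + 1.0404) = √9.9256.
cos θ = (u·v)/(|u||v|) = -5.4924/(√23.3224·√9.9256) ≈ -0.361
Cosine distance = 1 - cos θ ≈ 1 - (-0.361) = 1.361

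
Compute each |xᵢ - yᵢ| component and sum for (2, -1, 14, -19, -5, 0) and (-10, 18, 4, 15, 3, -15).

Σ|x_i - y_i| = |2 - (-10)| + |-1 - 18| + |14 - 4| + |-19 - 15| + |-5 - 3| + |0 - (-15)| = 12 + 19 + 10 + 34 + 8 + 15 = 98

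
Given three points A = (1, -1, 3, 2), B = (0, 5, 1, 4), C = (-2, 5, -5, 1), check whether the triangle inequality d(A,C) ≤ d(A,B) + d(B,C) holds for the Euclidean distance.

d(A,B) = √(1² + 6² + 2² + 2²) = √45 ≈ 6.7082, d(B,C) = √(2² + 0² + 6² + 3²) = √49 = 7, d(A,C) = √(3² + 6² + 8² + 1²) = √110 ≈ 10.4881.
d(A,C) ≈ 10.4881 ≤ 6.7082 + 7 = 13.7082. Triangle inequality is satisfied.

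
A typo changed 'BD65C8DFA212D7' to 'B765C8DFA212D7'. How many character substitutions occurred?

Differing positions: 2. Hamming distance = 1.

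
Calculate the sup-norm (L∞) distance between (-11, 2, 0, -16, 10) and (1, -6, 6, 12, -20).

max(|x_i - y_i|) = max(|-11 - 1|, |2 - (-6)|, |0 - 6|, |-16 - 12|, |10 - (-20)|) = max(12, 8, 6, 28, 30) = 30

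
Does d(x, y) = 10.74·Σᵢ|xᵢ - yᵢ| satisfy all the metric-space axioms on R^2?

Yes. The L1 (Manhattan) norm induces a metric on R^2, and multiplying a metric by a positive constant 10.74 > 0 preserves all four axioms: non-negativity (10.74·||x-y|| ≥ 0), identity (10.74·||x-y|| = 0 ⟺ ||x-y|| = 0 ⟺ x = y), symmetry (||x-y|| = ||y-x||), and the triangle inequality (10.74·||x-z|| ≤ 10.74·||x-y|| + 10.74·||y-z||). So d is a metric.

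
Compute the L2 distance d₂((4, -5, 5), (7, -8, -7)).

√(Σ(x_i - y_i)²) = √((4 - 7)² + (-5 - (-8))² + (5 - (-7))²)
= √((-3)² + 3² + 12²) = √(9 + 9 + 144) = √162 ≈ 12.7279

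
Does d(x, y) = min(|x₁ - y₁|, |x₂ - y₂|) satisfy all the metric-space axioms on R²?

No. d fails identity of indiscernibles: take x = (-2, 0) and y = (-2, 9). Then d(x,y) = min(|-2 - (-2)|, |0 - 9|) = min(0, 9) = 0, yet x ≠ y.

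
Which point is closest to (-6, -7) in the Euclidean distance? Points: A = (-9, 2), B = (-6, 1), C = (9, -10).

Distances: d(A) ≈ 9.4868, d(B) = 8, d(C) ≈ 15.2971. Nearest: B = (-6, 1) with distance 8.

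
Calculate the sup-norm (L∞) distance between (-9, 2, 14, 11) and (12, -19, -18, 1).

max(|x_i - y_i|) = max(|-9 - 12|, |2 - (-19)|, |14 - (-18)|, |11 - 1|) = max(21, 21, 32, 10) = 32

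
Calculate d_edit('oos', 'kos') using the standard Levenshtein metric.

Let D[i][j] be the edit distance between the first i characters of 'oos' and the first j characters of 'kos', with D[i][0] = i, D[0][j] = j, and D[i][j] = D[i-1][j-1] if the characters match, else 1 + min(D[i-1][j], D[i][j-1], D[i-1][j-1]). Filling the table (rows: prefixes of 'oos', columns: prefixes of 'kos'):
     ε  k  o  s
  ε  0  1  2  3
  o  1  1  1  2
  o  2  2  1  2
  s  3  3  2  1
The bottom-right entry gives D[3][3] = 1, so no sequence of fewer than 1 edit works. Backtracking through the table gives one optimal edit sequence (1 edit):
  oos → kos (sub o→k @1)
Edit distance = 1.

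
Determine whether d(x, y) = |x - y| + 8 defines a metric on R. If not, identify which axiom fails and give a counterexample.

No. d fails identity of indiscernibles (specifically d(x,x) = 0): d(3, 3) = |3 - 3| + 8 = 0 + 8 = 8 ≠ 0.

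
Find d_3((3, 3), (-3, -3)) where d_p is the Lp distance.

(Σ|x_i - y_i|^3)^(1/3) = (|3 - (-3)|^3 + |3 - (-3)|^3)^(1/3)
= (6^3 + 6^3)^(1/3) = (216 + 216)^(1/3) = (432)^(1/3) ≈ 7.5595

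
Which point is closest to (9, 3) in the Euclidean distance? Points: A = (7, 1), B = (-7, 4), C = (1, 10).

Distances: d(A) ≈ 2.8284, d(B) ≈ 16.0312, d(C) ≈ 10.6301. Nearest: A = (7, 1) with distance 2.8284.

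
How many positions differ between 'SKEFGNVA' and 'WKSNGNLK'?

Differing positions: 1, 3, 4, 7, 8. Hamming distance = 5.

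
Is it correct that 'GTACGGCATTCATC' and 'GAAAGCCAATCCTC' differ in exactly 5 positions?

Differing positions: 2, 4, 6, 9, 12. Hamming distance = 5, so the claim is true.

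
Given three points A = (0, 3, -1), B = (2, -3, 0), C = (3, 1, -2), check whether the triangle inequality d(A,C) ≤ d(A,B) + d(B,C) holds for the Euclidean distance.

d(A,B) = √(2² + 6² + 1²) = √41 ≈ 6.4031, d(B,C) = √(1² + 4² + 2²) = √21 ≈ 4.5826, d(A,C) = √(3² + 2² + 1²) = √14 ≈ 3.7417.
d(A,C) ≈ 3.7417 ≤ 6.4031 + 4.5826 = 10.9857. Triangle inequality is satisfied.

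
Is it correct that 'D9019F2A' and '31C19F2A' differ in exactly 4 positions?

Differing positions: 1, 2, 3. Hamming distance = 3, so the claim that d_H = 4 is false.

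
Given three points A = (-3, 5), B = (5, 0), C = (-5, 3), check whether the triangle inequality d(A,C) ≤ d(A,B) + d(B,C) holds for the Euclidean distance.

d(A,B) = √(8² + 5²) = √89 ≈ 9.434, d(B,C) = √(10² + 3²) = √109 ≈ 10.4403, d(A,C) = √(2² + 2²) = √8 ≈ 2.8284.
d(A,C) ≈ 2.8284 ≤ 9.434 + 10.4403 = 19.8743. Triangle inequality is satisfied.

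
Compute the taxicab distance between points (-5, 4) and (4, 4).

Σ|x_i - y_i| = |-5 - 4| + |4 - 4| = 9 + 0 = 9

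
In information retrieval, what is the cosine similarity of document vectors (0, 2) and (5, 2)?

With u = (0, 2), v = (5, 2):
u·v = 0·5 + 2·2 = 0 + 4 = 4.
|u| = √(0² + 2²) = √4, |v| = √(5² + 2²) = √29, so |u||v| = √(4·29) = √116.
cos θ = (u·v)/(|u||v|) = 4/√116 ≈ 0.3714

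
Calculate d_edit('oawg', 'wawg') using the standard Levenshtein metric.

Let D[i][j] be the edit distance between the first i characters of 'oawg' and the first j characters of 'wawg', with D[i][0] = i, D[0][j] = j, and D[i][j] = D[i-1][j-1] if the characters match, else 1 + min(D[i-1][j], D[i][j-1], D[i-1][j-1]). Filling the table (rows: prefixes of 'oawg', columns: prefixes of 'wawg'):
     ε  w  a  w  g
  ε  0  1  2  3  4
  o  1  1  2  3  4
  a  2  2  1  2  3
  w  3  2  2  1  2
  g  4  3  3  2  1
The bottom-right entry gives D[4][4] = 1, so no sequence of fewer than 1 edit works. Backtracking through the table gives one optimal edit sequence (1 edit):
  oawg → wawg (sub o→w @1)
Edit distance = 1.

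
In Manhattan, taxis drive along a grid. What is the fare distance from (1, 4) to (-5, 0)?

Σ|x_i - y_i| = |1 - (-5)| + |4 - 0| = 6 + 4 = 10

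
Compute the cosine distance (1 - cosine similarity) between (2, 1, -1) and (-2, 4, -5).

With u = (2, 1, -1), v = (-2, 4, -5):
u·v = 2·(-2) + 1·4 + (-1)·(-5) = (-4) + 4 + 5 = 5.
|u| = √(2² + 1² + (-1)²) = √6, |v| = √((-2)² + 4² + (-5)²) = √45, so |u||v| = √(6·45) = √270.
cos θ = (u·v)/(|u||v|) = 5/√270 ≈ 0.3043
Cosine distance = 1 - cos θ ≈ 1 - 0.3043 = 0.6957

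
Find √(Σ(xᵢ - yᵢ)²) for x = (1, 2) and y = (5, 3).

√(Σ(x_i - y_i)²) = √((1 - 5)² + (2 - 3)²)
= √((-4)² + (-1)²) = √(16 + 1) = √17 ≈ 4.1231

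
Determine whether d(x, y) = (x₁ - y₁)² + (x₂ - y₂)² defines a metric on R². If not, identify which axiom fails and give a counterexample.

No. The squared Euclidean distance fails the triangle inequality. Counterexample: x = (0, 0), y = (2, 5), z = (4, 10). d(x,z) = 4² + 10² = 116, but d(x,y) + d(y,z) = (2² + 5²) + (2² + 5²) = 29 + 29 = 58. Since 116 > 58, the triangle inequality is violated. (Note: √d, the ordinary Euclidean distance, IS a metric.)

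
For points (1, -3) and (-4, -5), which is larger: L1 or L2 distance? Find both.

L1 = |1 - (-4)| + |-3 - (-5)| = 5 + 2 = 7
L2 = √(5² + 2²) = √29 ≈ 5.3852
L1 ≥ L2 always (equality iff movement is along one axis); L1 > L2 here.
Ratio L1/L2 = 7/√29 ≈ 1.2999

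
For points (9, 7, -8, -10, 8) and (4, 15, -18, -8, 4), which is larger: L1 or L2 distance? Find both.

L1 = |9 - 4| + |7 - 15| + |-8 - (-18)| + |-10 - (-8)| + |8 - 4| = 5 + 8 + 10 + 2 + 4 = 29
L2 = √(5² + 8² + 10² + 2² + 4²) = √209 ≈ 14.4568
L1 ≥ L2 always (equality iff movement is along one axis); L1 > L2 here.
Ratio L1/L2 = 29/√209 ≈ 2.006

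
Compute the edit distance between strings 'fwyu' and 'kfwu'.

Let D[i][j] be the edit distance between the first i characters of 'fwyu' and the first j characters of 'kfwu', with D[i][0] = i, D[0][j] = j, and D[i][j] = D[i-1][j-1] if the characters match, else 1 + min(D[i-1][j], D[i][j-1], D[i-1][j-1]). Filling the table (rows: prefixes of 'fwyu', columns: prefixes of 'kfwu'):
     ε  k  f  w  u
  ε  0  1  2  3  4
  f  1  1  1  2  3
  w  2  2  2  1  2
  y  3  3  3  2  2
  u  4  4  4  3  2
The bottom-right entry gives D[4][4] = 2, so no sequence of fewer than 2 edits works. Backtracking through the table gives one optimal edit sequence (2 edits):
  fwyu → kfwyu (ins k @1)
  kfwyu → kfwu (del y @4)
Edit distance = 2.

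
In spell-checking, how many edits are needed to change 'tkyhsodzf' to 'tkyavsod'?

Let D[i][j] be the edit distance between the first i characters of 'tkyhsodzf' and the first j characters of 'tkyavsod', with D[i][0] = i, D[0][j] = j, and D[i][j] = D[i-1][j-1] if the characters match, else 1 + min(D[i-1][j], D[i][j-1], D[i-1][j-1]). Filling the table (rows: prefixes of 'tkyhsodzf', columns: prefixes of 'tkyavsod'):
     ε  t  k  y  a  v  s  o  d
  ε  0  1  2  3  4  5  6  7  8
  t  1  0  1  2  3  4  5  6  7
  k  2  1  0  1  2  3  4  5  6
  y  3  2  1  0  1  2  3  4  5
  h  4  3  2  1  1  2  3  4  5
  s  5  4  3  2  2  2  2  3  4
  o  6  5  4  3  3  3  3  2  3
  d  7  6  5  4  4  4  4  3  2
  z  8  7  6  5  5  5  5  4  3
  f  9  8  7  6  6  6  6  5  4
The bottom-right entry gives D[9][8] = 4, so no sequence of fewer than 4 edits works. Backtracking through the table gives one optimal edit sequence (4 edits):
  tkyhsodzf → tkyahsodzf (ins a @4)
  tkyahsodzf → tkyavsodzf (sub h→v @5)
  tkyavsodzf → tkyavsodf (del z @9)
  tkyavsodf → tkyavsod (del f @9)
Edit distance = 4.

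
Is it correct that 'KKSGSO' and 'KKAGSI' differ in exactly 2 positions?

Differing positions: 3, 6. Hamming distance = 2, so the claim is true.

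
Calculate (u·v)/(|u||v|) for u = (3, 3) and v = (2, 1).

With u = (3, 3), v = (2, 1):
u·v = 3·2 + 3·1 = 6 + 3 = 9.
|u| = √(3² + 3²) = √18, |v| = √(2² + 1²) = √5, so |u||v| = √(18·5) = √90.
cos θ = (u·v)/(|u||v|) = 9/√90 ≈ 0.9487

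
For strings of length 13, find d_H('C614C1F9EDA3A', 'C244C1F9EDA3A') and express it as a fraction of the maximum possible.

Differing positions: 2, 3. Hamming distance = 2. The maximum possible Hamming distance for length-13 strings is 13, so d_H/13 = 2/13 ≈ 0.1538.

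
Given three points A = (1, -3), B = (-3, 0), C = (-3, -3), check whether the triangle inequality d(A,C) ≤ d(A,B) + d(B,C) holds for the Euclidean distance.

d(A,B) = √(4² + 3²) = √25 = 5, d(B,C) = √(0² + 3²) = √9 = 3, d(A,C) = √(4² + 0²) = √16 = 4.
d(A,C) = 4 ≤ 5 + 3 = 8. Triangle inequality is satisfied.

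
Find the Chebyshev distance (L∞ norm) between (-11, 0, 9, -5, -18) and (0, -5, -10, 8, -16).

max(|x_i - y_i|) = max(|-11 - 0|, |0 - (-5)|, |9 - (-10)|, |-5 - 8|, |-18 - (-16)|) = max(11, 5, 19, 13, 2) = 19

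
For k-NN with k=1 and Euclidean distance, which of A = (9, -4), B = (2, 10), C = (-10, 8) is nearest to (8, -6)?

Distances: d(A) ≈ 2.2361, d(B) ≈ 17.088, d(C) ≈ 22.8035. Nearest: A = (9, -4) with distance 2.2361.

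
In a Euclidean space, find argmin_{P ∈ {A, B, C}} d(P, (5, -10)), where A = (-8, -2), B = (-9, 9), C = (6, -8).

Distances: d(A) ≈ 15.2643, d(B) ≈ 23.6008, d(C) ≈ 2.2361. Nearest: C = (6, -8) with distance 2.2361.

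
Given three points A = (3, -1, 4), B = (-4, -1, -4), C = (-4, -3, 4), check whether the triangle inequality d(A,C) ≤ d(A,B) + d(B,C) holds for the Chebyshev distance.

d(A,B) = max(7, 0, 8) = 8, d(B,C) = max(0, 2, 8) = 8, d(A,C) = max(7, 2, 0) = 7.
d(A,C) = 7 ≤ 8 + 8 = 16. Triangle inequality is satisfied.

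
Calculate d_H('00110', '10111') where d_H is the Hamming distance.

Differing positions: 1, 5. Hamming distance = 2.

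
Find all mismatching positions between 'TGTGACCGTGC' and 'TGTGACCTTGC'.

Differing positions: 8. Hamming distance = 1.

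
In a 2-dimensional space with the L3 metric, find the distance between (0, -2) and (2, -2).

(Σ|x_i - y_i|^3)^(1/3) = (|0 - 2|^3 + |-2 - (-2)|^3)^(1/3)
= (2^3 + 0^3)^(1/3) = (8 + 0)^(1/3) = (8)^(1/3) = 2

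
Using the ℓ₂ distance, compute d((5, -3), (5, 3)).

(Σ|x_i - y_i|^2)^(1/2) = (|5 - 5|^2 + |-3 - 3|^2)^(1/2)
= (0^2 + 6^2)^(1/2) = (0 + 36)^(1/2) = (36)^(1/2) = 6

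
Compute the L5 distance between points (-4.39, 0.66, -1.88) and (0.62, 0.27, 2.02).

(Σ|x_i - y_i|^5)^(1/5) = (|-4.39 - 0.62|^5 + |0.66 - 0.27|^5 + |-1.88 - 2.02|^5)^(1/5)
= (5.01^5 + 0.39^5 + 3.9^5)^(1/5) ≈ (3156.3753 + 0.009 + 902.242)^(1/5) = (4058.6263)^(1/5) ≈ 5.2684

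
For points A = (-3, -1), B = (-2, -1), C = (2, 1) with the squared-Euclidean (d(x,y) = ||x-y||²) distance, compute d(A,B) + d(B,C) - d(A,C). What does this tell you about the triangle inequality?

d(A,B) = 1² + 0² = 1, d(B,C) = 4² + 2² = 20, d(A,C) = 5² + 2² = 29.
d(A,B) + d(B,C) - d(A,C) = 1 + 20 - 29 = 21 - 29 = -8. This is < 0, so the triangle inequality FAILS for these points (squared-Euclidean is not a metric).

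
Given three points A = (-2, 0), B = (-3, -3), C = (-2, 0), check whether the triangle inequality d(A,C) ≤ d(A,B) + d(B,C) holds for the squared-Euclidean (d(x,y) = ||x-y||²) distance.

d(A,B) = 1² + 3² = 10, d(B,C) = 1² + 3² = 10, d(A,C) = 0² + 0² = 0.
d(A,C) = 0 ≤ 10 + 10 = 20. Triangle inequality is satisfied.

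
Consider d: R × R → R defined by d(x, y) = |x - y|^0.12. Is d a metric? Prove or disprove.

Yes. With 0 < p = 0.12 ≤ 1, d(x,y) = |x-y|^0.12 is a metric on R. Non-negativity and symmetry are immediate; |x-y|^0.12 = 0 ⟺ |x-y| = 0 ⟺ x = y. For the triangle inequality, the function t ↦ t^0.12 is subadditive on [0,∞) when p ≤ 1, so |x-z|^0.12 ≤ (|x-y| + |y-z|)^0.12 ≤ |x-y|^0.12 + |y-z|^0.12.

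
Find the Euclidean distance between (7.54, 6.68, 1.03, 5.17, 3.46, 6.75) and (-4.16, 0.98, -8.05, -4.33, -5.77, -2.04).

√(Σ(x_i - y_i)²) = √((7.54 - (-4.16))² + (6.68 - 0.98)² + (1.03 - (-8.05))² + (5.17 - (-4.33))² + (3.46 - (-5.77))² + (6.75 - (-2.04))²)
= √(11.7² + 5.7² + 9.08² + 9.5² + 9.23² + 8.79²) = √(136.89 + 32.49 + 82.4464 + 90.25 + 85.1929 + 77.2641) = √504.5334 ≈ 22.4618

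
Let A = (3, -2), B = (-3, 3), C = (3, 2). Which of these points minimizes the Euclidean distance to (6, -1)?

Distances: d(A) ≈ 3.1623, d(B) ≈ 9.8489, d(C) ≈ 4.2426. Nearest: A = (3, -2) with distance 3.1623.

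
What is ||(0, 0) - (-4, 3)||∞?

max(|x_i - y_i|) = max(|0 - (-4)|, |0 - 3|) = max(4, 3) = 4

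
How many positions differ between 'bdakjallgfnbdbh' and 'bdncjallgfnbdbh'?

Differing positions: 3, 4. Hamming distance = 2.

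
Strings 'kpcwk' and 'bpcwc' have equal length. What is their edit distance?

Let D[i][j] be the edit distance between the first i characters of 'kpcwk' and the first j characters of 'bpcwc', with D[i][0] = i, D[0][j] = j, and D[i][j] = D[i-1][j-1] if the characters match, else 1 + min(D[i-1][j], D[i][j-1], D[i-1][j-1]). Filling the table (rows: prefixes of 'kpcwk', columns: prefixes of 'bpcwc'):
     ε  b  p  c  w  c
  ε  0  1  2  3  4  5
  k  1  1  2  3  4  5
  p  2  2  1  2  3  4
  c  3  3  2  1  2  3
  w  4  4  3  2  1  2
  k  5  5  4  3  2  2
The bottom-right entry gives D[5][5] = 2, so no sequence of fewer than 2 edits works. Backtracking through the table gives one optimal edit sequence (2 edits):
  kpcwk → bpcwk (sub k→b @1)
  bpcwk → bpcwc (sub k→c @5)
Edit distance = 2.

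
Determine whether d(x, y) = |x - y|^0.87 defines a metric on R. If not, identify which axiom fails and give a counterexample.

Yes. With 0 < p = 0.87 ≤ 1, d(x,y) = |x-y|^0.87 is a metric on R. Non-negativity and symmetry are immediate; |x-y|^0.87 = 0 ⟺ |x-y| = 0 ⟺ x = y. For the triangle inequality, the function t ↦ t^0.87 is subadditive on [0,∞) when p ≤ 1, so |x-z|^0.87 ≤ (|x-y| + |y-z|)^0.87 ≤ |x-y|^0.87 + |y-z|^0.87.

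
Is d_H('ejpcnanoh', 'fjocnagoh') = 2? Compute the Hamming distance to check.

Differing positions: 1, 3, 7. Hamming distance = 3, so the claim that d_H = 2 is false.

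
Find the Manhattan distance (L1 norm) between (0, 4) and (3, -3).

Σ|x_i - y_i| = |0 - 3| + |4 - (-3)| = 3 + 7 = 10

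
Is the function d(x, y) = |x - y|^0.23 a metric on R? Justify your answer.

Yes. With 0 < p = 0.23 ≤ 1, d(x,y) = |x-y|^0.23 is a metric on R. Non-negativity and symmetry are immediate; |x-y|^0.23 = 0 ⟺ |x-y| = 0 ⟺ x = y. For the triangle inequality, the function t ↦ t^0.23 is subadditive on [0,∞) when p ≤ 1, so |x-z|^0.23 ≤ (|x-y| + |y-z|)^0.23 ≤ |x-y|^0.23 + |y-z|^0.23.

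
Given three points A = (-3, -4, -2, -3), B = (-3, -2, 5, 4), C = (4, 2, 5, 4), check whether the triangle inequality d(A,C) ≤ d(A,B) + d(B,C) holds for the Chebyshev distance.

d(A,B) = max(0, 2, 7, 7) = 7, d(B,C) = max(7, 4, 0, 0) = 7, d(A,C) = max(7, 6, 7, 7) = 7.
d(A,C) = 7 ≤ 7 + 7 = 14. Triangle inequality is satisfied.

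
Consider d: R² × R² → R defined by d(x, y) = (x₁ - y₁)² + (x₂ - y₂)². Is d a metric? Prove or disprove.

No. The squared Euclidean distance fails the triangle inequality. Counterexample: x = (0, 0), y = (3, 1), z = (6, 2). d(x,z) = 6² + 2² = 40, but d(x,y) + d(y,z) = (3² + 1²) + (3² + 1²) = 10 + 10 = 20. Since 40 > 20, the triangle inequality is violated. (Note: √d, the ordinary Euclidean distance, IS a metric.)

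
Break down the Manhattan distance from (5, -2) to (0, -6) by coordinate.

Σ|x_i - y_i| = |5 - 0| + |-2 - (-6)| = 5 + 4 = 9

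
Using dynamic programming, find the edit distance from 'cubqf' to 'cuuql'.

Let D[i][j] be the edit distance between the first i characters of 'cubqf' and the first j characters of 'cuuql', with D[i][0] = i, D[0][j] = j, and D[i][j] = D[i-1][j-1] if the characters match, else 1 + min(D[i-1][j], D[i][j-1], D[i-1][j-1]). Filling the table (rows: prefixes of 'cubqf', columns: prefixes of 'cuuql'):
     ε  c  u  u  q  l
  ε  0  1  2  3  4  5
  c  1  0  1  2  3  4
  u  2  1  0  1  2  3
  b  3  2  1  1  2  3
  q  4  3  2  2  1  2
  f  5  4  3  3  2  2
The bottom-right entry gives D[5][5] = 2, so no sequence of fewer than 2 edits works. Backtracking through the table gives one optimal edit sequence (2 edits):
  cubqf → cuuqf (sub b→u @3)
  cuuqf → cuuql (sub f→l @5)
Edit distance = 2.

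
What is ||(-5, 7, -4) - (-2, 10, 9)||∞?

max(|x_i - y_i|) = max(|-5 - (-2)|, |7 - 10|, |-4 - 9|) = max(3, 3, 13) = 13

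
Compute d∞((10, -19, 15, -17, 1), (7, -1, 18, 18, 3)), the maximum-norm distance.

max(|x_i - y_i|) = max(|10 - 7|, |-19 - (-1)|, |15 - 18|, |-17 - 18|, |1 - 3|) = max(3, 18, 3, 35, 2) = 35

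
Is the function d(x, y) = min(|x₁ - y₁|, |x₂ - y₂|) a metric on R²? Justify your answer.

No. d fails identity of indiscernibles: take x = (-3, 0) and y = (-3, 7). Then d(x,y) = min(|-3 - (-3)|, |0 - 7|) = min(0, 7) = 0, yet x ≠ y.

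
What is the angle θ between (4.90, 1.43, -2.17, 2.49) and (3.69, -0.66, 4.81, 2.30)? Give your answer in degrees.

With u = (4.90, 1.43, -2.17, 2.49), v = (3.69, -0.66, 4.81, 2.30):
u·v = 4.9·3.69 + 1.43·(-0.66) + (-2.17)·4.81 + 2.49·2.3 = 18.081 + (-0.9438) + (-10.4377) + 5.727 = 12.4265.
|u| = √(4.9² + 1.43² + (-2.17)² + 2.49²) = √(24.01 + 2.0449 + 4.7089 + 6.2001) = √36.9639, |v| = √(3.69² + (-0.66)² + 4.81² + 2.3²) = √(13.6161 + 0.4356 + 23.1361 + 5.29) = √42.4778.
cos θ = (u·v)/(|u||v|) = 12.4265/(√36.9639·√42.4778) ≈ 0.313602
θ = arccos(0.313602) ≈ 71.72°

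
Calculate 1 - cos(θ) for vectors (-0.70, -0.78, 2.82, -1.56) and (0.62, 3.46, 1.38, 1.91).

With u = (-0.70, -0.78, 2.82, -1.56), v = (0.62, 3.46, 1.38, 1.91):
u·v = (-0.7)·0.62 + (-0.78)·3.46 + 2.82·1.38 + (-1.56)·1.91 = (-0.434) + (-2.6988) + 3.8916 + (-2.9796) = -2.2208.
|u| = √((-0.7)² + (-0.78)² + 2.82² + (-1.56)²) = √(0.49 + 0.6084 + 7.9524 + 2.4336) = √11.4844, |v| = √(0.62² + 3.46² + 1.38² + 1.91²) = √(0.3844 + 11.9716 + 1.9044 + 3.6481) = √17.9085.
cos θ = (u·v)/(|u||v|) = -2.2208/(√11.4844·√17.9085) ≈ -0.1549
Cosine distance = 1 - cos θ ≈ 1 - (-0.1549) = 1.1549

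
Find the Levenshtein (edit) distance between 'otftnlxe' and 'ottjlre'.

Let D[i][j] be the edit distance between the first i characters of 'otftnlxe' and the first j characters of 'ottjlre', with D[i][0] = i, D[0][j] = j, and D[i][j] = D[i-1][j-1] if the characters match, else 1 + min(D[i-1][j], D[i][j-1], D[i-1][j-1]). Filling the table (rows: prefixes of 'otftnlxe', columns: prefixes of 'ottjlre'):
     ε  o  t  t  j  l  r  e
  ε  0  1  2  3  4  5  6  7
  o  1  0  1  2  3  4  5  6
  t  2  1  0  1  2  3  4  5
  f  3  2  1  1  2  3  4  5
  t  4  3  2  1  2  3  4  5
  n  5  4  3  2  2  3  4  5
  l  6  5  4  3  3  2  3  4
  x  7  6  5  4  4  3  3  4
  e  8  7  6  5  5  4  4  3
The bottom-right entry gives D[8][7] = 3, so no sequence of fewer than 3 edits works. Backtracking through the table gives one optimal edit sequence (3 edits):
  otftnlxe → ottnlxe (del f @3)
  ottnlxe → ottjlxe (sub n→j @4)
  ottjlxe → ottjlre (sub x→r @6)
Edit distance = 3.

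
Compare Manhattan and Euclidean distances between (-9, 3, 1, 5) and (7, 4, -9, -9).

L1 = |-9 - 7| + |3 - 4| + |1 - (-9)| + |5 - (-9)| = 16 + 1 + 10 + 14 = 41
L2 = √(16² + 1² + 10² + 14²) = √553 ≈ 23.516
L1 ≥ L2 always (equality iff movement is along one axis); L1 > L2 here.
Ratio L1/L2 = 41/√553 ≈ 1.7435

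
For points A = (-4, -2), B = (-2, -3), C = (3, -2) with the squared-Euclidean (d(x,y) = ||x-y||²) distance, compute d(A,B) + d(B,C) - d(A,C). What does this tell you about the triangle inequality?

d(A,B) = 2² + 1² = 5, d(B,C) = 5² + 1² = 26, d(A,C) = 7² + 0² = 49.
d(A,B) + d(B,C) - d(A,C) = 5 + 26 - 49 = 31 - 49 = -18. This is < 0, so the triangle inequality FAILS for these points (squared-Euclidean is not a metric).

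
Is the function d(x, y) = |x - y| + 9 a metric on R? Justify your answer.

No. d fails identity of indiscernibles (specifically d(x,x) = 0): d(0, 0) = |0 - 0| + 9 = 0 + 9 = 9 ≠ 0.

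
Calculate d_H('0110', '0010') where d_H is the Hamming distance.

Differing positions: 2. Hamming distance = 1.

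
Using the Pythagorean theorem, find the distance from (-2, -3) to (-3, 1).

√(Σ(x_i - y_i)²) = √((-2 - (-3))² + (-3 - 1)²)
= √(1² + (-4)²) = √(1 + 16) = √17 ≈ 4.1231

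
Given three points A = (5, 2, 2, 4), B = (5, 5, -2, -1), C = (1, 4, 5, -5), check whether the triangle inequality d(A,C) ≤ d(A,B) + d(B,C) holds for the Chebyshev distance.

d(A,B) = max(0, 3, 4, 5) = 5, d(B,C) = max(4, 1, 7, 4) = 7, d(A,C) = max(4, 2, 3, 9) = 9.
d(A,C) = 9 ≤ 5 + 7 = 12. Triangle inequality is satisfied.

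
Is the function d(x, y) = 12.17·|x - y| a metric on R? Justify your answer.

Yes. Since |x - y| is a metric on R and 12.17 > 0, the positive scalar multiple 12.17·|x - y| is also a metric: scaling by a positive constant preserves non-negativity, identity (d=0 ⟺ |x-y|=0 ⟺ x=y), symmetry, and the triangle inequality.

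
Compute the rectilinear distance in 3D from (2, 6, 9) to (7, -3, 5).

Σ|x_i - y_i| = |2 - 7| + |6 - (-3)| + |9 - 5| = 5 + 9 + 4 = 18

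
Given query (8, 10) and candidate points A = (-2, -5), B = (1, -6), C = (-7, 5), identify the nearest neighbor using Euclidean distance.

Distances: d(A) ≈ 18.0278, d(B) ≈ 17.4642, d(C) ≈ 15.8114. Nearest: C = (-7, 5) with distance 15.8114.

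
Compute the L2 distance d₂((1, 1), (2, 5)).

√(Σ(x_i - y_i)²) = √((1 - 2)² + (1 - 5)²)
= √((-1)² + (-4)²) = √(1 + 16) = √17 ≈ 4.1231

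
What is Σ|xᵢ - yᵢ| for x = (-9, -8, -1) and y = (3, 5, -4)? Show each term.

Σ|x_i - y_i| = |-9 - 3| + |-8 - 5| + |-1 - (-4)| = 12 + 13 + 3 = 28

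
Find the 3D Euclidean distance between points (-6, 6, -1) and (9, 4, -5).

√(Σ(x_i - y_i)²) = √((-6 - 9)² + (6 - 4)² + (-1 - (-5))²)
= √((-15)² + 2² + 4²) = √(225 + 4 + 16) = √245 ≈ 15.6525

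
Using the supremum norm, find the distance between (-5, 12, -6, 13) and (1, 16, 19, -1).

max(|x_i - y_i|) = max(|-5 - 1|, |12 - 16|, |-6 - 19|, |13 - (-1)|) = max(6, 4, 25, 14) = 25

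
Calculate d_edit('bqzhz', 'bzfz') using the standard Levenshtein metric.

Let D[i][j] be the edit distance between the first i characters of 'bqzhz' and the first j characters of 'bzfz', with D[i][0] = i, D[0][j] = j, and D[i][j] = D[i-1][j-1] if the characters match, else 1 + min(D[i-1][j], D[i][j-1], D[i-1][j-1]). Filling the table (rows: prefixes of 'bqzhz', columns: prefixes of 'bzfz'):
     ε  b  z  f  z
  ε  0  1  2  3  4
  b  1  0  1  2  3
  q  2  1  1  2  3
  z  3  2  1  2  2
  h  4  3  2  2  3
  z  5  4  3  3  2
The bottom-right entry gives D[5][4] = 2, so no sequence of fewer than 2 edits works. Backtracking through the table gives one optimal edit sequence (2 edits):
  bqzhz → bzhz (del q @2)
  bzhz → bzfz (sub h→f @3)
Edit distance = 2.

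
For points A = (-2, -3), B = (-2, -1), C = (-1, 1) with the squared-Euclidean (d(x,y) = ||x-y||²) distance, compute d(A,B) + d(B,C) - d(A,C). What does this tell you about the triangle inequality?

d(A,B) = 0² + 2² = 4, d(B,C) = 1² + 2² = 5, d(A,C) = 1² + 4² = 17.
d(A,B) + d(B,C) - d(A,C) = 4 + 5 - 17 = 9 - 17 = -8. This is < 0, so the triangle inequality FAILS for these points (squared-Euclidean is not a metric).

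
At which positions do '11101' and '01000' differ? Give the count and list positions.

Differing positions: 1, 3, 5. Hamming distance = 3.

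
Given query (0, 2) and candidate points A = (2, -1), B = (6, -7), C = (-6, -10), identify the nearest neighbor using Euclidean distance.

Distances: d(A) ≈ 3.6056, d(B) ≈ 10.8167, d(C) ≈ 13.4164. Nearest: A = (2, -1) with distance 3.6056.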